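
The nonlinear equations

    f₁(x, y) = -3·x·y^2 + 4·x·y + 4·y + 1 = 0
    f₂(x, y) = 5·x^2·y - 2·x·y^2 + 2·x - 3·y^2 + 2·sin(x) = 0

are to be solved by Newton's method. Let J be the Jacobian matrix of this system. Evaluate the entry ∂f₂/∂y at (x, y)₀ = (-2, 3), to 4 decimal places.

26.0000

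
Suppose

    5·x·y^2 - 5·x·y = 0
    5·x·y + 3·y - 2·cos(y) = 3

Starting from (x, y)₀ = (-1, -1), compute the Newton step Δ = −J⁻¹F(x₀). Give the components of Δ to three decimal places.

At (-1, -1): F = (-10.000, -2.08060).
Jacobian J = [[5·y^2 - 5·y, 10·x·y - 5·x], [5·y, 5·x + 2·sin(y) + 3]].
At the point, J = [[10.000, 15.000], [-5.000, -3.68294]] (det J = 38.17058).
Solving J·Δ = −F gives Δ = (-1.782, 1.855).

(-1.782, 1.855)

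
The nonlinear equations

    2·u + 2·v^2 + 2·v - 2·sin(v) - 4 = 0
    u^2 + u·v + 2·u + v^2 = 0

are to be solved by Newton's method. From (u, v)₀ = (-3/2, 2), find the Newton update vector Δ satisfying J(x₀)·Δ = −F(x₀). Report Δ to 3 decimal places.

At (-3/2, 2): F = (3.18141, 0.250).
Jacobian J = [[2, 4·v - 2·cos(v) + 2], [2·u + v + 2, u + 2·v]].
At the point, J = [[2.000, 10.83229], [1.000, 2.500]] (det J = -5.83229).
Solving J·Δ = −F gives Δ = (0.899, -0.460).

(0.899, -0.460)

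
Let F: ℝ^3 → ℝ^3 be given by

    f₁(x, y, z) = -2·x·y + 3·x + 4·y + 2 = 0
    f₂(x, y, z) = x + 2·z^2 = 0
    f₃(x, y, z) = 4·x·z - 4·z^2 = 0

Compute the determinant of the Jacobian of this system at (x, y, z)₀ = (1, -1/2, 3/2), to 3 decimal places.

88.000

J = [[-2·y + 3, -2·x + 4, 0], [1, 0, 4·z], [4·z, 0, 4·x - 8·z]].
At the point, J = [[4.000, 2.000, 0.000], [1.000, 0.000, 6.000], [6.000, 0.000, -8.000]].
det J = 88.000.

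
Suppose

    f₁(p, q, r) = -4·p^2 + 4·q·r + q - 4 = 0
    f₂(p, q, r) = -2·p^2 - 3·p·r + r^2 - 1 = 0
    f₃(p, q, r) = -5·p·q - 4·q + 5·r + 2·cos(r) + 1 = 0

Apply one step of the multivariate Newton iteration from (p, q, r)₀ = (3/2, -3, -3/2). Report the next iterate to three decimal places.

At (3/2, -3, -3/2): F = (2.000, 3.500, 28.14147).
Jacobian J = [[-8·p, 4·r + 1, 4·q], [-4·p - 3·r, 0, -3·p + 2·r], [-5·q, -5·p - 4, -2·sin(r) + 5]].
At the point, J = [[-12.000, -5.000, -12.000], [-1.500, 0.000, -7.500], [15.000, -11.500, 6.99499]] (det J = 1338.03758).
Solving J·Δ = −F gives Δ = (-1.112, 1.415, 0.689).
Then the next iterate is (p, q, r)₁ = (0.388, -1.585, -0.811).

(0.388, -1.585, -0.811)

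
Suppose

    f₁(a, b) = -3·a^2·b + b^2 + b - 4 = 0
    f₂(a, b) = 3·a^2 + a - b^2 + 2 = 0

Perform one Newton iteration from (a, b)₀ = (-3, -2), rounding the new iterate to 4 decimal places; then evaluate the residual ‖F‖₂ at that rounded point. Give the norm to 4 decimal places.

At (-3, -2): F = (52.0000, 22.0000).
Jacobian J = [[-6·a·b, -3·a^2 + 2·b + 1], [6·a + 1, -2·b]].
At the point, J = [[-36.0000, -30.0000], [-17.0000, 4.0000]] (det J = -654.0000).
Solving J·Δ = −F gives Δ = (1.3272, 0.1407).
Then the next iterate is (a, b)₁ = (-1.6728, -1.8593).
Re-evaluating at (-1.6728, -1.8593): F = (13.206110, 5.264983), so ‖F‖₂ = 14.2169.

14.2169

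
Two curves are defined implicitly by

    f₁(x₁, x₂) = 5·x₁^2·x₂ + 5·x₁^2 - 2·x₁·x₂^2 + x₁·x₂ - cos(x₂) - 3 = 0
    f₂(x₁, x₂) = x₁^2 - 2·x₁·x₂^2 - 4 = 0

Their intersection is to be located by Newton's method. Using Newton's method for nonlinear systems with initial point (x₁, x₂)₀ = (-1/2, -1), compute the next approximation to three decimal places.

(-6.589, 6.759)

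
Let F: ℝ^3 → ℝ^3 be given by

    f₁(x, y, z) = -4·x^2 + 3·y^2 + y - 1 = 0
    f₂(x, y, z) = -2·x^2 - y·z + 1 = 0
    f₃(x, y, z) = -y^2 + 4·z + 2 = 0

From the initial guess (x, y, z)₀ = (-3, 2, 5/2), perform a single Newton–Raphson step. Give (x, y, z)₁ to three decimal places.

At (-3, 2, 5/2): F = (-23.000, -22.000, 8.000).
Jacobian J = [[-8·x, 6·y + 1, 0], [-4·x, -z, -y], [0, -2·y, 4]].
At the point, J = [[24.000, 13.000, 0.000], [12.000, -2.500, -2.000], [0.000, -4.000, 4.000]] (det J = -1056.000).
Solving J·Δ = −F gives Δ = (1.278, -0.591, -2.591).
Then the next iterate is (x, y, z)₁ = (-1.722, 1.409, -0.091).

(-1.722, 1.409, -0.091)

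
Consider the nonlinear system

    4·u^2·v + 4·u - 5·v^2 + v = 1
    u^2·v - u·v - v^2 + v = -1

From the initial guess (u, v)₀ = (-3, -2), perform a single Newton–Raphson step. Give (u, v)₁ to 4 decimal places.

(-1.0698, -1.8837)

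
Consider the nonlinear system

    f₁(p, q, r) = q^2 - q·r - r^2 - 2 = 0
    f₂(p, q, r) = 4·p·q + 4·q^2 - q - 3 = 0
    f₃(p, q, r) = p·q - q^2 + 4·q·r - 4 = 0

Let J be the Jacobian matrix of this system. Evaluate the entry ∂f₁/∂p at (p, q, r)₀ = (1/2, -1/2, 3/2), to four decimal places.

∂f₁/∂p = 0.
At (1/2, -1/2, 3/2) this is 0.0000.

0.0000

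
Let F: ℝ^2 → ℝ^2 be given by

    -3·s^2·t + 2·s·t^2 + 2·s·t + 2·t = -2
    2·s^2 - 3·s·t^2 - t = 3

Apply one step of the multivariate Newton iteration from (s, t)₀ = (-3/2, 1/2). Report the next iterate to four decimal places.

At (-3/2, 1/2): F = (-2.6250, 2.1250).
Jacobian J = [[-6·s·t + 2·t^2 + 2·t, -3·s^2 + 4·s·t + 2·s + 2], [4·s - 3·t^2, -6·s·t - 1]].
At the point, J = [[6.0000, -10.7500], [-6.7500, 3.5000]] (det J = -51.5625).
Solving J·Δ = −F gives Δ = (0.2648, -0.0964).
Then the next iterate is (s, t)₁ = (-1.2352, 0.4036).

(-1.2352, 0.4036)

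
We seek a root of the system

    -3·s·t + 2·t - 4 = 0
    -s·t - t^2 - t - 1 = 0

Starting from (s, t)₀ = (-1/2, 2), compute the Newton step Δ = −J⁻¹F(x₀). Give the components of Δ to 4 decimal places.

(-0.2206, -1.2353)

At (-1/2, 2): F = (3.0000, -6.0000).
Jacobian J = [[-3·t, -3·s + 2], [-t, -s - 2·t - 1]].
At the point, J = [[-6.0000, 3.5000], [-2.0000, -4.5000]] (det J = 34.0000).
Solving J·Δ = −F gives Δ = (-0.2206, -1.2353).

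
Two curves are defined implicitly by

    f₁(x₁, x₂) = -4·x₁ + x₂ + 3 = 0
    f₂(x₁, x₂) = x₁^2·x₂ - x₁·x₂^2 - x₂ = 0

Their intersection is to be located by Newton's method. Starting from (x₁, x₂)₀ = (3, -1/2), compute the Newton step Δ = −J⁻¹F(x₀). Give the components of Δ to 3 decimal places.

(-2.448, -0.291)

At (3, -1/2): F = (-9.500, -4.750).
Jacobian J = [[-4, 1], [2·x₁·x₂ - x₂^2, x₁^2 - 2·x₁·x₂ - 1]].
At the point, J = [[-4.000, 1.000], [-3.250, 11.000]] (det J = -40.750).
Solving J·Δ = −F gives Δ = (-2.448, -0.291).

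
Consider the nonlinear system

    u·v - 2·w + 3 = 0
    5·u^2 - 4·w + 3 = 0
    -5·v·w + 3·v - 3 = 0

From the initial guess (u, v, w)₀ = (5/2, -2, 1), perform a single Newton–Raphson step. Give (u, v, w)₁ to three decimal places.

(1.295, -1.338, 1.032)

At (5/2, -2, 1): F = (-4.000, 30.250, 1.000).
Jacobian J = [[v, u, -2], [10·u, 0, -4], [0, -5·w + 3, -5·v]].
At the point, J = [[-2.000, 2.500, -2.000], [25.000, 0.000, -4.000], [0.000, -2.000, 10.000]] (det J = -509.000).
Solving J·Δ = −F gives Δ = (-1.205, 0.662, 0.032).
Then the next iterate is (u, v, w)₁ = (1.295, -1.338, 1.032).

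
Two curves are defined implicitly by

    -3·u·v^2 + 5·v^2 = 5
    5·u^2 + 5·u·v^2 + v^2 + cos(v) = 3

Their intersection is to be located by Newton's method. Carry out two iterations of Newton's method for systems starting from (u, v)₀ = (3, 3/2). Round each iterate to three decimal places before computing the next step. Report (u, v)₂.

At (3, 3/2): F = (-14.000, 78.07074).
Jacobian J = [[-3·v^2, -6·u·v + 10·v], [10·u + 5·v^2, 10·u·v + 2·v - sin(v)]].
At the point, J = [[-6.750, -12.000], [41.250, 47.00251]] (det J = 177.73309).
Solving J·Δ = −F gives Δ = (-1.569, -0.284).
Then the next iterate is (u, v)₁ = (1.431, 1.216).
Round to (1.431, 1.216) and repeat: F = (-3.95459, 19.64464), J = [[-4.43597, 1.71942], [21.70328, 18.89524]].
Δ = (-0.896, -0.011), so (u, v)₂ = (0.535, 1.205).

(0.535, 1.205)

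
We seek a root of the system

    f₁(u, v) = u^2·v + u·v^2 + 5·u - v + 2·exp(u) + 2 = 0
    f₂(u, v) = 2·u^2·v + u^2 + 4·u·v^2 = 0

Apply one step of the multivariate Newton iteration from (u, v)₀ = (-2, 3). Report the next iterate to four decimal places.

At (-2, 3): F = (-16.729329, -44.0000).
Jacobian J = [[2·u·v + v^2 + 2·exp(u) + 5, u^2 + 2·u·v - 1], [4·u·v + 2·u + 4·v^2, 2·u^2 + 8·u·v]].
At the point, J = [[2.270671, -9.0000], [8.0000, -40.0000]] (det J = -18.826823).
Solving J·Δ = −F gives Δ = (14.5098, 1.8020).
Then the next iterate is (u, v)₁ = (12.5098, 4.8020).

(12.5098, 4.8020)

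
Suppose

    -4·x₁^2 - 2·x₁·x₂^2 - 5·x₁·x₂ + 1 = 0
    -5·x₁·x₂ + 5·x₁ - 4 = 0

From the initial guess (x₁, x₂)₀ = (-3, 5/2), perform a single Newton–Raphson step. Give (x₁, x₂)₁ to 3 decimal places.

At (-3, 5/2): F = (40.000, 18.500).
Jacobian J = [[-8·x₁ - 2·x₂^2 - 5·x₂, -4·x₁·x₂ - 5·x₁], [-5·x₂ + 5, -5·x₁]].
At the point, J = [[-1.000, 45.000], [-7.500, 15.000]] (det J = 322.500).
Solving J·Δ = −F gives Δ = (0.721, -0.873).
Then the next iterate is (x₁, x₂)₁ = (-2.279, 1.627).

(-2.279, 1.627)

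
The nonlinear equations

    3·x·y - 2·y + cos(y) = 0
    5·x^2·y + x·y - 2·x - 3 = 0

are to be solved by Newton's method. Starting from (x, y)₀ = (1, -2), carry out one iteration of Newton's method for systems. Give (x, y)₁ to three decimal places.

(-0.828, -6.480)

At (1, -2): F = (-2.41615, -17.000).
Jacobian J = [[3·y, 3·x - sin(y) - 2], [10·x·y + y - 2, 5·x^2 + x]].
At the point, J = [[-6.000, 1.90930], [-24.000, 6.000]] (det J = 9.82314).
Solving J·Δ = −F gives Δ = (-1.828, -4.480).
Then the next iterate is (x, y)₁ = (-0.828, -6.480).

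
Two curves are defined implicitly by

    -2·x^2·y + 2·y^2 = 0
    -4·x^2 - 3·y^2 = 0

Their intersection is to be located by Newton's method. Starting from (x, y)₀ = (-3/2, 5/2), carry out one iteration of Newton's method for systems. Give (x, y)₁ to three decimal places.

(-1.040, 1.018)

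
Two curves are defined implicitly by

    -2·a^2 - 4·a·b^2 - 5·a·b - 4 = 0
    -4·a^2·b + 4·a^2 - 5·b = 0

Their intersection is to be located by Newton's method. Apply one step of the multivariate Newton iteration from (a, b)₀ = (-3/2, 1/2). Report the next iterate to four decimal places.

(-1.9022, 0.8152)

At (-3/2, 1/2): F = (-3.2500, 2.0000).
Jacobian J = [[-4·a - 4·b^2 - 5·b, -8·a·b - 5·a], [-8·a·b + 8·a, -4·a^2 - 5]].
At the point, J = [[2.5000, 13.5000], [-6.0000, -14.0000]] (det J = 46.0000).
Solving J·Δ = −F gives Δ = (-0.4022, 0.3152).
Then the next iterate is (a, b)₁ = (-1.9022, 0.8152).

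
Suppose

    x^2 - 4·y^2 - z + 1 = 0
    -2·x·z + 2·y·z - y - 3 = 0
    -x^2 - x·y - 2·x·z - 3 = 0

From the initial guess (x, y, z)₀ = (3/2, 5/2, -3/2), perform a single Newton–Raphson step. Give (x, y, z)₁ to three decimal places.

At (3/2, 5/2, -3/2): F = (-20.250, -8.500, -4.500).
Jacobian J = [[2·x, -8·y, -1], [-2·z, 2·z - 1, -2·x + 2·y], [-2·x - y - 2·z, -x, -2·x]].
At the point, J = [[3.000, -20.000, -1.000], [3.000, -4.000, 2.000], [-2.500, -1.500, -3.000]] (det J = -20.500).
Solving J·Δ = −F gives Δ = (19.098, 2.793, -18.811).
Then the next iterate is (x, y, z)₁ = (20.598, 5.293, -20.311).

(20.598, 5.293, -20.311)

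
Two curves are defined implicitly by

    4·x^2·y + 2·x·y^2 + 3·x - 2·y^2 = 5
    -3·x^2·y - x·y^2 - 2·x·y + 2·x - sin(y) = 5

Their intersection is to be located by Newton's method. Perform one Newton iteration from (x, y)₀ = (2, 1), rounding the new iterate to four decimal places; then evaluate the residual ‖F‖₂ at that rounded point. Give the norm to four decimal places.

At (2, 1): F = (19.0000, -19.841471).
Jacobian J = [[8·x·y + 2·y^2 + 3, 4·x^2 + 4·x·y - 4·y], [-6·x·y - y^2 - 2·y + 2, -3·x^2 - 2·x·y - 2·x - cos(y)]].
At the point, J = [[21.0000, 20.0000], [-13.0000, -20.540302]] (det J = -171.346348).
Solving J·Δ = −F gives Δ = (0.0383, -0.9902).
Then the next iterate is (x, y)₁ = (2.0383, 0.0098).
Re-evaluating at (2.0383, 0.0098): F = (1.277962, -1.095493), so ‖F‖₂ = 1.6832.

1.6832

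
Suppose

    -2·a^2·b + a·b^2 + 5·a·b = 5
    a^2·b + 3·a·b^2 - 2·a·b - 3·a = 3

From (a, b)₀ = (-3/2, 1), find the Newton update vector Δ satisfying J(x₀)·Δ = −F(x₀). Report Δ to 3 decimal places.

(0.859, -0.546)

At (-3/2, 1): F = (-18.500, 2.250).
Jacobian J = [[-4·a·b + b^2 + 5·b, -2·a^2 + 2·a·b + 5·a], [2·a·b + 3·b^2 - 2·b - 3, a^2 + 6·a·b - 2·a]].
At the point, J = [[12.000, -15.000], [-5.000, -3.750]] (det J = -120.000).
Solving J·Δ = −F gives Δ = (0.859, -0.546).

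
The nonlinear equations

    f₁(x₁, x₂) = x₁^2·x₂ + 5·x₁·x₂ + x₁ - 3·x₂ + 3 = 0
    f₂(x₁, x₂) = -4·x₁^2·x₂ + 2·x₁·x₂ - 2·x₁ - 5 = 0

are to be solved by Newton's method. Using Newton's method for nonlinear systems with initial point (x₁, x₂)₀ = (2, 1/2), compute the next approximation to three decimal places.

At (2, 1/2): F = (10.500, -15.000).
Jacobian J = [[2·x₁·x₂ + 5·x₂ + 1, x₁^2 + 5·x₁ - 3], [-8·x₁·x₂ + 2·x₂ - 2, -4·x₁^2 + 2·x₁]].
At the point, J = [[5.500, 11.000], [-9.000, -12.000]] (det J = 33.000).
Solving J·Δ = −F gives Δ = (-1.182, -0.364).
Then the next iterate is (x₁, x₂)₁ = (0.818, 0.136).

(0.818, 0.136)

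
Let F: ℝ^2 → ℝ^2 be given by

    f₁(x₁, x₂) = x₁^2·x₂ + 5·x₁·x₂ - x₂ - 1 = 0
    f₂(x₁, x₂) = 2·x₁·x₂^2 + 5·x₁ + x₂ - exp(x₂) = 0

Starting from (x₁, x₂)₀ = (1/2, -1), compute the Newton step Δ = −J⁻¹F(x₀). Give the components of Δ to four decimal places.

At (1/2, -1): F = (-2.7500, 2.132121).
Jacobian J = [[2·x₁·x₂ + 5·x₂, x₁^2 + 5·x₁ - 1], [2·x₂^2 + 5, 4·x₁·x₂ - exp(x₂) + 1]].
At the point, J = [[-6.0000, 1.7500], [7.0000, -1.367879]] (det J = -4.042723).
Solving J·Δ = −F gives Δ = (0.0075, 1.5973).

(0.0075, 1.5973)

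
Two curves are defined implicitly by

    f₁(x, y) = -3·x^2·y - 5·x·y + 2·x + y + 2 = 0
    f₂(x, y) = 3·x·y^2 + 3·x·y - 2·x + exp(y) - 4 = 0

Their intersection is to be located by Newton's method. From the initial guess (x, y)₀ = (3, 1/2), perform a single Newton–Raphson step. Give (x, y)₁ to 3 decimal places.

(1.236, 0.604)

At (3, 1/2): F = (-12.500, -1.60128).
Jacobian J = [[-6·x·y - 5·y + 2, -3·x^2 - 5·x + 1], [3·y^2 + 3·y - 2, 6·x·y + 3·x + exp(y)]].
At the point, J = [[-9.500, -41.000], [0.250, 19.64872]] (det J = -176.41285).
Solving J·Δ = −F gives Δ = (-1.764, 0.104).
Then the next iterate is (x, y)₁ = (1.236, 0.604).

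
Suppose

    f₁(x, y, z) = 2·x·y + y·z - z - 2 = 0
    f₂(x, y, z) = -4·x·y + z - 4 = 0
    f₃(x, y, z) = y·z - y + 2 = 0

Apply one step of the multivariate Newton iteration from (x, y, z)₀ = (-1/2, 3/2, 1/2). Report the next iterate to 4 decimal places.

(1.3000, 6.7000, 1.4000)

At (-1/2, 3/2, 1/2): F = (-3.2500, -0.5000, 1.2500).
Jacobian J = [[2·y, 2·x + z, y - 1], [-4·y, -4·x, 1], [0, z - 1, y]].
At the point, J = [[3.0000, -0.5000, 0.5000], [-6.0000, 2.0000, 1.0000], [0.0000, -0.5000, 1.5000]] (det J = 7.5000).
Solving J·Δ = −F gives Δ = (1.8000, 5.2000, 0.9000).
Then the next iterate is (x, y, z)₁ = (1.3000, 6.7000, 1.4000).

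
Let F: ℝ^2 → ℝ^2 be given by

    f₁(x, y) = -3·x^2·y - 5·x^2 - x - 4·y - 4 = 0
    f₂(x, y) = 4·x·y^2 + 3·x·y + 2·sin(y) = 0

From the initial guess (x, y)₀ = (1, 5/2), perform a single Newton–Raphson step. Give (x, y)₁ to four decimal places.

At (1, 5/2): F = (-27.5000, 33.696944).
Jacobian J = [[-6·x·y - 10·x - 1, -3·x^2 - 4], [4·y^2 + 3·y, 8·x·y + 3·x + 2·cos(y)]].
At the point, J = [[-26.0000, -7.0000], [32.5000, 21.397713]] (det J = -328.840532).
Solving J·Δ = −F gives Δ = (-1.0721, 0.0536).
Then the next iterate is (x, y)₁ = (-0.0721, 2.5536).

(-0.0721, 2.5536)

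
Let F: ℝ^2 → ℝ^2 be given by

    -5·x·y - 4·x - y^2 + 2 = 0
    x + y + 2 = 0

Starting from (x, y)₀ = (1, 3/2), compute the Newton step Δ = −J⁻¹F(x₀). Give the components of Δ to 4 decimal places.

(6.9286, -11.4286)

At (1, 3/2): F = (-11.7500, 4.5000).
Jacobian J = [[-5·y - 4, -5·x - 2·y], [1, 1]].
At the point, J = [[-11.5000, -8.0000], [1.0000, 1.0000]] (det J = -3.5000).
Solving J·Δ = −F gives Δ = (6.9286, -11.4286).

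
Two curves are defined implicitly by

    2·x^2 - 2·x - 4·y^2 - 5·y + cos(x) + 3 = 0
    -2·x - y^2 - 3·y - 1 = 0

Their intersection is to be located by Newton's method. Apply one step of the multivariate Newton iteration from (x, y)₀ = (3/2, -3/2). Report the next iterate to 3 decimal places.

At (3/2, -3/2): F = (3.07074, -1.750).
Jacobian J = [[4·x - sin(x) - 2, -8·y - 5], [-2, -2·y - 3]].
At the point, J = [[3.00251, 7.000], [-2.000, 0.000]] (det J = 14.000).
Solving J·Δ = −F gives Δ = (-0.875, -0.063).
Then the next iterate is (x, y)₁ = (0.625, -1.563).

(0.625, -1.563)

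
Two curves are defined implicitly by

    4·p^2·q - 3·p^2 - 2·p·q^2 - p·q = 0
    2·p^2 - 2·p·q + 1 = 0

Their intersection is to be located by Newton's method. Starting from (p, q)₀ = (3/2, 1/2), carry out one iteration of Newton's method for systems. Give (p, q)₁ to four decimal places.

At (3/2, 1/2): F = (-3.7500, 4.0000).
Jacobian J = [[8·p·q - 6·p - 2·q^2 - q, 4·p^2 - 4·p·q - p], [4·p - 2·q, -2·p]].
At the point, J = [[-4.0000, 4.5000], [5.0000, -3.0000]] (det J = -10.5000).
Solving J·Δ = −F gives Δ = (-0.6429, 0.2619).
Then the next iterate is (p, q)₁ = (0.8571, 0.7619).

(0.8571, 0.7619)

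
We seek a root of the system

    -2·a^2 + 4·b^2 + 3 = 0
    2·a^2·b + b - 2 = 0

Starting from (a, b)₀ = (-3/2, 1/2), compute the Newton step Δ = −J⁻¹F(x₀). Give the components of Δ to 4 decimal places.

(0.1278, -0.0667)

At (-3/2, 1/2): F = (-0.5000, 0.7500).
Jacobian J = [[-4·a, 8·b], [4·a·b, 2·a^2 + 1]].
At the point, J = [[6.0000, 4.0000], [-3.0000, 5.5000]] (det J = 45.0000).
Solving J·Δ = −F gives Δ = (0.1278, -0.0667).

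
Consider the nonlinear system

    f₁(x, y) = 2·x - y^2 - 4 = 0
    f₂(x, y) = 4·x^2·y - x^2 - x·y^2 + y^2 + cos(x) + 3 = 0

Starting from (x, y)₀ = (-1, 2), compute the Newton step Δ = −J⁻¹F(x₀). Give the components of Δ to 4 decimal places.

(-1.0270, -3.0135)

At (-1, 2): F = (-10.0000, 18.540302).
Jacobian J = [[2, -2·y], [8·x·y - 2·x - y^2 - sin(x), 4·x^2 - 2·x·y + 2·y]].
At the point, J = [[2.0000, -4.0000], [-17.158529, 12.0000]] (det J = -44.634116).
Solving J·Δ = −F gives Δ = (-1.0270, -3.0135).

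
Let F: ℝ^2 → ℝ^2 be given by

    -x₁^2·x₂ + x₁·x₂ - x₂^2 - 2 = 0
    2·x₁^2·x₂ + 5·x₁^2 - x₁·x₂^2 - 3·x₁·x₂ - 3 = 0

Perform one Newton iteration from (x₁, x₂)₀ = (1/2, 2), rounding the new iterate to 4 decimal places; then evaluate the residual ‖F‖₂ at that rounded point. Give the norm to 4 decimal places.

4.3200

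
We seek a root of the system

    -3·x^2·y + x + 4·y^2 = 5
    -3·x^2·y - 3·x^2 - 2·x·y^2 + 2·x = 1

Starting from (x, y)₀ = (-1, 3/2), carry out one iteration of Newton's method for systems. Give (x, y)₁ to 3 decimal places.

At (-1, 3/2): F = (-1.500, -6.000).
Jacobian J = [[-6·x·y + 1, -3·x^2 + 8·y], [-6·x·y - 6·x - 2·y^2 + 2, -3·x^2 - 4·x·y]].
At the point, J = [[10.000, 9.000], [12.500, 3.000]] (det J = -82.500).
Solving J·Δ = −F gives Δ = (0.600, -0.500).
Then the next iterate is (x, y)₁ = (-0.400, 1.000).

(-0.400, 1.000)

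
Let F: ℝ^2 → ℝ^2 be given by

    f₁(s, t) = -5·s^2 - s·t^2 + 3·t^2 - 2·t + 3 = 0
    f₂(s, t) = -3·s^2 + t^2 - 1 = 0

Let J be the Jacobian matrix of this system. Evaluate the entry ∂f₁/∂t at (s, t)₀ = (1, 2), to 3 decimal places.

6.000

∂f₁/∂t = -2·s·t + 6·t - 2.
At (1, 2) this is 6.000.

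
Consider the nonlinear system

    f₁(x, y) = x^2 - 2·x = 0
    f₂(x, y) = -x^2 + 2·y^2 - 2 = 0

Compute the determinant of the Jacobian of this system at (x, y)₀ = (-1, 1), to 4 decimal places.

J = [[2·x - 2, 0], [-2·x, 4·y]].
At the point, J = [[-4.0000, 0.0000], [2.0000, 4.0000]].
det J = -16.0000.

-16.0000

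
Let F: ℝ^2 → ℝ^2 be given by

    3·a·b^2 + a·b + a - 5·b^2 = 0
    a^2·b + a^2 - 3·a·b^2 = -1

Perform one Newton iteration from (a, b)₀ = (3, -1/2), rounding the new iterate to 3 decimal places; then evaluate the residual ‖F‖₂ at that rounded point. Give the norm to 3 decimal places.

At (3, -1/2): F = (2.500, 3.250).
Jacobian J = [[3·b^2 + b + 1, 6·a·b + a - 10·b], [2·a·b + 2·a - 3·b^2, a^2 - 6·a·b]].
At the point, J = [[1.250, -1.000], [2.250, 18.000]] (det J = 24.750).
Solving J·Δ = −F gives Δ = (-1.949, 0.063).
Then the next iterate is (a, b)₁ = (1.051, -0.437).
Re-evaluating at (1.051, -0.437): F = (0.23899, 1.01977), so ‖F‖₂ = 1.047.

1.047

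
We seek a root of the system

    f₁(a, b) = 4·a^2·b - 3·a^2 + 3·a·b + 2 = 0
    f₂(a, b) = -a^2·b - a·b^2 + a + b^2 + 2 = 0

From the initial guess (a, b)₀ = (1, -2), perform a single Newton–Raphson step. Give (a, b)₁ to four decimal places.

(1.9524, 3.9524)

At (1, -2): F = (-15.0000, 5.0000).
Jacobian J = [[8·a·b - 6·a + 3·b, 4·a^2 + 3·a], [-2·a·b - b^2 + 1, -a^2 - 2·a·b + 2·b]].
At the point, J = [[-28.0000, 7.0000], [1.0000, -1.0000]] (det J = 21.0000).
Solving J·Δ = −F gives Δ = (0.9524, 5.9524).
Then the next iterate is (a, b)₁ = (1.9524, 3.9524).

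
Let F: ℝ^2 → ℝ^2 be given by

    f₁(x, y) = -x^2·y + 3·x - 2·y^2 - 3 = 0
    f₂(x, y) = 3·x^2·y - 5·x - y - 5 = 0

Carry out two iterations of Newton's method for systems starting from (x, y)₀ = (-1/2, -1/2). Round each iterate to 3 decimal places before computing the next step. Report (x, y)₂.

(-1.210, 1.383)

At (-1/2, -1/2): F = (-4.875, -2.375).
Jacobian J = [[-2·x·y + 3, -x^2 - 4·y], [6·x·y - 5, 3·x^2 - 1]].
At the point, J = [[2.500, 1.750], [-3.500, -0.250]] (det J = 5.500).
Solving J·Δ = −F gives Δ = (-0.977, 4.182).
Then the next iterate is (x, y)₁ = (-1.477, 3.682).
Round to (-1.477, 3.682) and repeat: F = (-42.57764, 22.80017), J = [[13.87663, -16.90953], [-37.62988, 5.54459]].
Δ = (0.267, -2.299), so (x, y)₂ = (-1.210, 1.383).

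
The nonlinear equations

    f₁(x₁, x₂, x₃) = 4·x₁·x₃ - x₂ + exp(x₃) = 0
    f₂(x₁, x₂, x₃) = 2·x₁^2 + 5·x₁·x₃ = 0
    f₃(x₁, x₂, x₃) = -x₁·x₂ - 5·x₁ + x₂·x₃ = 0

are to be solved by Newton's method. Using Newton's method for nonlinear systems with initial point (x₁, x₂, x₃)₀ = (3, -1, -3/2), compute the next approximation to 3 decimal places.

(1.789, -2.404, -0.837)

At (3, -1, -3/2): F = (-16.77687, -4.500, -10.500).
Jacobian J = [[4·x₃, -1, 4·x₁ + exp(x₃)], [4·x₁ + 5·x₃, 0, 5·x₁], [-x₂ - 5, -x₁ + x₃, x₂]].
At the point, J = [[-6.000, -1.000, 12.22313], [4.500, 0.000, 15.000], [-4.000, -4.500, -1.000]] (det J = -597.01839).
Solving J·Δ = −F gives Δ = (-1.211, -1.404, 0.663).
Then the next iterate is (x₁, x₂, x₃)₁ = (1.789, -2.404, -0.837).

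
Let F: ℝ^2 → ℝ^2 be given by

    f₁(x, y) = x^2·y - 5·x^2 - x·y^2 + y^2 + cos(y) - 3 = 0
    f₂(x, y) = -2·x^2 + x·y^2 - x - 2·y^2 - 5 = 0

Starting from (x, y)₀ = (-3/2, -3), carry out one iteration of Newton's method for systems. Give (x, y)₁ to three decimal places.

At (-3/2, -3): F = (0.51001, -39.500).
Jacobian J = [[2·x·y - 10·x - y^2, x^2 - 2·x·y + 2·y - sin(y)], [-4·x + y^2 - 1, 2·x·y - 4·y]].
At the point, J = [[15.000, -12.60888], [14.000, 21.000]] (det J = 491.52432).
Solving J·Δ = −F gives Δ = (0.991, 1.220).
Then the next iterate is (x, y)₁ = (-0.509, -1.780).

(-0.509, -1.780)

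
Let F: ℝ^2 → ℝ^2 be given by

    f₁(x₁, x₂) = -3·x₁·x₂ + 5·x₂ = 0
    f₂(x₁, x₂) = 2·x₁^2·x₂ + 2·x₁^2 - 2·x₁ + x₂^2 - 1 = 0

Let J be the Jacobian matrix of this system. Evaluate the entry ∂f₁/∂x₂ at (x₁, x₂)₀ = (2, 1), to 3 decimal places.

-1.000

∂f₁/∂x₂ = -3·x₁ + 5.
At (2, 1) this is -1.000.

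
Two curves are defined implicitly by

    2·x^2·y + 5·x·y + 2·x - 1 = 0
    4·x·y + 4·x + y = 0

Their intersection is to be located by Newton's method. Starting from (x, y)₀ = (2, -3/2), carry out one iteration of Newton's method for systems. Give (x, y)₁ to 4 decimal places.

At (2, -3/2): F = (-24.0000, -5.5000).
Jacobian J = [[4·x·y + 5·y + 2, 2·x^2 + 5·x], [4·y + 4, 4·x + 1]].
At the point, J = [[-17.5000, 18.0000], [-2.0000, 9.0000]] (det J = -121.5000).
Solving J·Δ = −F gives Δ = (-0.9630, 0.3971).
Then the next iterate is (x, y)₁ = (1.0370, -1.1029).

(1.0370, -1.1029)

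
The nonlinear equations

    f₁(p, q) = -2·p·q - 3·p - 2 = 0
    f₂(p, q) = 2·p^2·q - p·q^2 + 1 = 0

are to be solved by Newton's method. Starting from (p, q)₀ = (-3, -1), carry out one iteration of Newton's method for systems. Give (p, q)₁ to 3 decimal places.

At (-3, -1): F = (1.000, -14.000).
Jacobian J = [[-2·q - 3, -2·p], [4·p·q - q^2, 2·p^2 - 2·p·q]].
At the point, J = [[-1.000, 6.000], [11.000, 12.000]] (det J = -78.000).
Solving J·Δ = −F gives Δ = (1.231, 0.038).
Then the next iterate is (p, q)₁ = (-1.769, -0.962).

(-1.769, -0.962)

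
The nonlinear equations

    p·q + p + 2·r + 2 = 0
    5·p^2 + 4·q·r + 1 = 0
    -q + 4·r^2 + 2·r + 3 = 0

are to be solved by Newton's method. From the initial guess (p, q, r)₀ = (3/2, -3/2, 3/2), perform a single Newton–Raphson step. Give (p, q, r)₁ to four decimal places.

(1.2663, -2.7233, 0.2340)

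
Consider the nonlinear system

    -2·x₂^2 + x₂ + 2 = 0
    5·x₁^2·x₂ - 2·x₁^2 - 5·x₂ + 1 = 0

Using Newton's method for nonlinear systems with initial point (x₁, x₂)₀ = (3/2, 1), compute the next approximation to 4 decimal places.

(0.9630, 1.3333)

At (3/2, 1): F = (1.0000, 2.7500).
Jacobian J = [[0, -4·x₂ + 1], [10·x₁·x₂ - 4·x₁, 5·x₁^2 - 5]].
At the point, J = [[0.0000, -3.0000], [9.0000, 6.2500]] (det J = 27.0000).
Solving J·Δ = −F gives Δ = (-0.5370, 0.3333).
Then the next iterate is (x₁, x₂)₁ = (0.9630, 1.3333).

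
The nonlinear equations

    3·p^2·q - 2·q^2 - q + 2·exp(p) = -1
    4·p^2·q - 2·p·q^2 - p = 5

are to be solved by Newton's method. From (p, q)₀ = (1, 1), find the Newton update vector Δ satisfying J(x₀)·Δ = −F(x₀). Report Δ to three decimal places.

At (1, 1): F = (6.43656, -4.000).
Jacobian J = [[6·p·q + 2·exp(p), 3·p^2 - 4·q - 1], [8·p·q - 2·q^2 - 1, 4·p^2 - 4·p·q]].
At the point, J = [[11.43656, -2.000], [5.000, 0.000]] (det J = 10.000).
Solving J·Δ = −F gives Δ = (0.800, 7.793).

(0.800, 7.793)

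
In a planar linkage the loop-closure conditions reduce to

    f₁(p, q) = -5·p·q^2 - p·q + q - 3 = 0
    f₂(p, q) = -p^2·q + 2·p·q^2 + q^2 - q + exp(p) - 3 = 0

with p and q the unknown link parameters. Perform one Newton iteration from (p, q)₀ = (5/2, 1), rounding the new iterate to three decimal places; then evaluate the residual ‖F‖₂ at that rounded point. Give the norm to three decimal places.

6.312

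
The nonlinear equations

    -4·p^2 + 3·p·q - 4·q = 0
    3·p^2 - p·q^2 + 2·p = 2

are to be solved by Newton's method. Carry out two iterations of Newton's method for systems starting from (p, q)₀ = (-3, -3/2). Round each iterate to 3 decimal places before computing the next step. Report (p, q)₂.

At (-3, -3/2): F = (-16.500, 25.750).
Jacobian J = [[-8·p + 3·q, 3·p - 4], [6·p - q^2 + 2, -2·p·q]].
At the point, J = [[19.500, -13.000], [-18.250, -9.000]] (det J = -412.750).
Solving J·Δ = −F gives Δ = (1.171, 0.487).
Then the next iterate is (p, q)₁ = (-1.829, -1.013).
Round to (-1.829, -1.013) and repeat: F = (-3.77063, 6.25459), J = [[11.593, -9.487], [-10.00017, -3.70555]].
Δ = (0.532, 0.253), so (p, q)₂ = (-1.297, -0.760).

(-1.297, -0.760)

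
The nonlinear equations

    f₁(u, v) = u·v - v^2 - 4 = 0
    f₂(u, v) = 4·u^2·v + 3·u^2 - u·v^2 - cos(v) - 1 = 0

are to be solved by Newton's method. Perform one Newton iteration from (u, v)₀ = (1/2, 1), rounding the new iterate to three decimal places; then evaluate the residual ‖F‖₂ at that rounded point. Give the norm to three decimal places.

10.980

At (1/2, 1): F = (-4.500, -0.29030).
Jacobian J = [[v, u - 2·v], [8·u·v + 6·u - v^2, 4·u^2 - 2·u·v + sin(v)]].
At the point, J = [[1.000, -1.500], [6.000, 0.84147]] (det J = 9.84147).
Solving J·Δ = −F gives Δ = (0.429, -2.714).
Then the next iterate is (u, v)₁ = (0.929, -1.714).
Re-evaluating at (0.929, -1.714): F = (-8.53010, -6.91438), so ‖F‖₂ = 10.980.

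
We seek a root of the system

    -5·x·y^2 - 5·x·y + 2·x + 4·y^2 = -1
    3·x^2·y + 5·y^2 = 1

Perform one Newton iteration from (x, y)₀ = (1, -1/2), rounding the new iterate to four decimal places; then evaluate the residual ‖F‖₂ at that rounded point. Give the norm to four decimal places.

At (1, -1/2): F = (5.2500, -1.2500).
Jacobian J = [[-5·y^2 - 5·y + 2, -10·x·y - 5·x + 8·y], [6·x·y, 3·x^2 + 10·y]].
At the point, J = [[3.2500, -4.0000], [-3.0000, -2.0000]] (det J = -18.5000).
Solving J·Δ = −F gives Δ = (-0.8378, 0.6318).
Then the next iterate is (x, y)₁ = (0.1622, 0.1318).
Re-evaluating at (0.1622, 0.1318): F = (1.272907, -0.902741), so ‖F‖₂ = 1.5605.

1.5605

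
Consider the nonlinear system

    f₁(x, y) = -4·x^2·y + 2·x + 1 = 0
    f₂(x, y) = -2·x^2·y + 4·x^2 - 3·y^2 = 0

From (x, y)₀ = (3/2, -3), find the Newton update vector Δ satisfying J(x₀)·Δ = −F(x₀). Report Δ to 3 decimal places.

(-0.483, 1.406)

At (3/2, -3): F = (31.000, -4.500).
Jacobian J = [[-8·x·y + 2, -4·x^2], [-4·x·y + 8·x, -2·x^2 - 6·y]].
At the point, J = [[38.000, -9.000], [30.000, 13.500]] (det J = 783.000).
Solving J·Δ = −F gives Δ = (-0.483, 1.406).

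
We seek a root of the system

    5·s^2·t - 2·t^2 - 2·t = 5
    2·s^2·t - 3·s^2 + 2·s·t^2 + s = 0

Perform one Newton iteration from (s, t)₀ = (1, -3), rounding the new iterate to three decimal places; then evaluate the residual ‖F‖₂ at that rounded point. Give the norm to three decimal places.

11.367

At (1, -3): F = (-32.000, 10.000).
Jacobian J = [[10·s·t, 5·s^2 - 4·t - 2], [4·s·t - 6·s + 2·t^2 + 1, 2·s^2 + 4·s·t]].
At the point, J = [[-30.000, 15.000], [1.000, -10.000]] (det J = 285.000).
Solving J·Δ = −F gives Δ = (-0.596, 0.940).
Then the next iterate is (s, t)₁ = (0.404, -2.060).
Re-evaluating at (0.404, -2.060): F = (-11.04832, 2.67073), so ‖F‖₂ = 11.367.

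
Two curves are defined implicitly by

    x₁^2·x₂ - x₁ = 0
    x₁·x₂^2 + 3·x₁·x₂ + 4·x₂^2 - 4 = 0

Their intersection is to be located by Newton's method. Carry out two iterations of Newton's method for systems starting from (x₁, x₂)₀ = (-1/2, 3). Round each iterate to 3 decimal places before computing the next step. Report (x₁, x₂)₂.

(-0.085, 1.097)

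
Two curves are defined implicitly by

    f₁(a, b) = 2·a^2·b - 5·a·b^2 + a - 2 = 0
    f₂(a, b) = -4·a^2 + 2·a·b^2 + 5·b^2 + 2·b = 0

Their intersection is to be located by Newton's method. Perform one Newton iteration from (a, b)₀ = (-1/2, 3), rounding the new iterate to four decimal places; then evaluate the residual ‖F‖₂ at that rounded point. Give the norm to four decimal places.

10.9153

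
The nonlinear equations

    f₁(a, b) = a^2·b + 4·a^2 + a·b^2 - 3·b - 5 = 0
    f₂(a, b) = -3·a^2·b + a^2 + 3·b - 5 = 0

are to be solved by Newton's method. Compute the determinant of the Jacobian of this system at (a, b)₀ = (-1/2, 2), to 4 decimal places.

J = [[2·a·b + 8·a + b^2, a^2 + 2·a·b - 3], [-6·a·b + 2·a, -3·a^2 + 3]].
At the point, J = [[-2.0000, -4.7500], [5.0000, 2.2500]].
det J = 19.2500.

19.2500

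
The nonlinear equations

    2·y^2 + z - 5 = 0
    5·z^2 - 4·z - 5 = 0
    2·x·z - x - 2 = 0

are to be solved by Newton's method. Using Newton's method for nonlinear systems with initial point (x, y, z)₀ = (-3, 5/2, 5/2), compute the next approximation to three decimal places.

(-0.661, 1.577, 1.726)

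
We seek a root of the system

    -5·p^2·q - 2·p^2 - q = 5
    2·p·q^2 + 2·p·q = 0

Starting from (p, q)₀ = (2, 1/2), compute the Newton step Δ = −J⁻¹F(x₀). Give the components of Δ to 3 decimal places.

(-1.111, -0.167)

At (2, 1/2): F = (-23.500, 3.000).
Jacobian J = [[-10·p·q - 4·p, -5·p^2 - 1], [2·q^2 + 2·q, 4·p·q + 2·p]].
At the point, J = [[-18.000, -21.000], [1.500, 8.000]] (det J = -112.500).
Solving J·Δ = −F gives Δ = (-1.111, -0.167).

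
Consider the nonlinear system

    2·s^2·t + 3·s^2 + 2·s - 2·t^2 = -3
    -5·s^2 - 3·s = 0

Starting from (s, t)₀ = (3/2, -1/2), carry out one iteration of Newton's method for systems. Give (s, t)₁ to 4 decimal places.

(0.6250, -0.9615)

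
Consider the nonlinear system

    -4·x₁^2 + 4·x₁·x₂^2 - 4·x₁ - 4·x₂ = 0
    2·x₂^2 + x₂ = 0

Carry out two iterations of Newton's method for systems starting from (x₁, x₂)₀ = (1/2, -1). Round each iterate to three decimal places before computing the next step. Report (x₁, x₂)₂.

At (1/2, -1): F = (3.000, 1.000).
Jacobian J = [[-8·x₁ + 4·x₂^2 - 4, 8·x₁·x₂ - 4], [0, 4·x₂ + 1]].
At the point, J = [[-4.000, -8.000], [0.000, -3.000]] (det J = 12.000).
Solving J·Δ = −F gives Δ = (0.083, 0.333).
Then the next iterate is (x₁, x₂)₁ = (0.583, -0.667).
Round to (0.583, -0.667) and repeat: F = (0.01393, 0.22278), J = [[-6.88444, -7.11089], [0.000, -1.668]].
Δ = (-0.136, 0.134), so (x₁, x₂)₂ = (0.447, -0.533).

(0.447, -0.533)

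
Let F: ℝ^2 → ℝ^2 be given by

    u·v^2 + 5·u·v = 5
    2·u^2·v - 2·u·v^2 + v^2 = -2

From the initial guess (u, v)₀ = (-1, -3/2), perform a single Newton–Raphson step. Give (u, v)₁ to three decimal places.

(-1.245, -0.731)

At (-1, -3/2): F = (0.250, 5.750).
Jacobian J = [[v^2 + 5·v, 2·u·v + 5·u], [4·u·v - 2·v^2, 2·u^2 - 4·u·v + 2·v]].
At the point, J = [[-5.250, -2.000], [1.500, -7.000]] (det J = 39.750).
Solving J·Δ = −F gives Δ = (-0.245, 0.769).
Then the next iterate is (u, v)₁ = (-1.245, -0.731).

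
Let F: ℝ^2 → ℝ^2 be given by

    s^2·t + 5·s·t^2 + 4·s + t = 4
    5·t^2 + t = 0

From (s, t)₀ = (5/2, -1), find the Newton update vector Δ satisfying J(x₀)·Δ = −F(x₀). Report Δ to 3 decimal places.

(-0.840, 0.444)

At (5/2, -1): F = (11.250, 4.000).
Jacobian J = [[2·s·t + 5·t^2 + 4, s^2 + 10·s·t + 1], [0, 10·t + 1]].
At the point, J = [[4.000, -17.750], [0.000, -9.000]] (det J = -36.000).
Solving J·Δ = −F gives Δ = (-0.840, 0.444).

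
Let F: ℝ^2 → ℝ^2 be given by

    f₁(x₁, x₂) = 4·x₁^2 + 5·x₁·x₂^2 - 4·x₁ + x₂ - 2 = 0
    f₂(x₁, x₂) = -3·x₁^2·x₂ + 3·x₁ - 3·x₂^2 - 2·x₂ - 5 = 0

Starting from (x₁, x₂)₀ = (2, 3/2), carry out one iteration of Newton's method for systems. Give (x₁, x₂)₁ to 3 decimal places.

At (2, 3/2): F = (30.000, -26.750).
Jacobian J = [[8·x₁ + 5·x₂^2 - 4, 10·x₁·x₂ + 1], [-6·x₁·x₂ + 3, -3·x₁^2 - 6·x₂ - 2]].
At the point, J = [[23.250, 31.000], [-15.000, -23.000]] (det J = -69.750).
Solving J·Δ = −F gives Δ = (1.996, -2.465).
Then the next iterate is (x₁, x₂)₁ = (3.996, -0.965).

(3.996, -0.965)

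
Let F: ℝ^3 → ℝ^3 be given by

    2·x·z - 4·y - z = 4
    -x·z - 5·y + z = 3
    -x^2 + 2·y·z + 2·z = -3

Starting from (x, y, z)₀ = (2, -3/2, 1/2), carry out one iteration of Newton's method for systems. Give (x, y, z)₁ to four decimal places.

At (2, -3/2, 1/2): F = (3.5000, 4.0000, -1.5000).
Jacobian J = [[2·z, -4, 2·x - 1], [-z, -5, -x + 1], [-2·x, 2·z, 2·y + 2]].
At the point, J = [[1.0000, -4.0000, 3.0000], [-0.5000, -5.0000, -1.0000], [-4.0000, 1.0000, -1.0000]] (det J = -69.5000).
Solving J·Δ = −F gives Δ = (-0.1655, 0.8201, -0.0180).
Then the next iterate is (x, y, z)₁ = (1.8345, -0.6799, 0.4820).

(1.8345, -0.6799, 0.4820)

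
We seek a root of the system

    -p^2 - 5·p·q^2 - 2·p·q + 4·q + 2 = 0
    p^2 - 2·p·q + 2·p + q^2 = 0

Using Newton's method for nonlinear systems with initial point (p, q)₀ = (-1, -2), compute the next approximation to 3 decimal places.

At (-1, -2): F = (9.000, -1.000).
Jacobian J = [[-2·p - 5·q^2 - 2·q, -10·p·q - 2·p + 4], [2·p - 2·q + 2, -2·p + 2·q]].
At the point, J = [[-14.000, -14.000], [4.000, -2.000]] (det J = 84.000).
Solving J·Δ = −F gives Δ = (0.381, 0.262).
Then the next iterate is (p, q)₁ = (-0.619, -1.738).

(-0.619, -1.738)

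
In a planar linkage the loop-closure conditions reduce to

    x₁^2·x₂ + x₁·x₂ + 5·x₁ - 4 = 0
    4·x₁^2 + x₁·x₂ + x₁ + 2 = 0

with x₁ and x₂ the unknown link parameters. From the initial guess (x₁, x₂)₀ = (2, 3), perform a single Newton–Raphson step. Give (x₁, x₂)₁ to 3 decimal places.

(0.650, 3.500)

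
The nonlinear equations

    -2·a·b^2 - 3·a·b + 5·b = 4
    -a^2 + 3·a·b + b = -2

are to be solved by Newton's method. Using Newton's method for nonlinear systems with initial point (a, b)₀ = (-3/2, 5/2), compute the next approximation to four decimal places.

At (-3/2, 5/2): F = (38.5000, -9.0000).
Jacobian J = [[-2·b^2 - 3·b, -4·a·b - 3·a + 5], [-2·a + 3·b, 3·a + 1]].
At the point, J = [[-20.0000, 24.5000], [10.5000, -3.5000]] (det J = -187.2500).
Solving J·Δ = −F gives Δ = (0.4579, -1.1976).
Then the next iterate is (a, b)₁ = (-1.0421, 1.3024).

(-1.0421, 1.3024)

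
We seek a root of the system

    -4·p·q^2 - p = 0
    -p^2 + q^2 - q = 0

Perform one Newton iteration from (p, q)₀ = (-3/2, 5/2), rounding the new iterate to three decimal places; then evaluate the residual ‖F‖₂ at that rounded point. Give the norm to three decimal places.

At (-3/2, 5/2): F = (39.000, 1.500).
Jacobian J = [[-4·q^2 - 1, -8·p·q], [-2·p, 2·q - 1]].
At the point, J = [[-26.000, 30.000], [3.000, 4.000]] (det J = -194.000).
Solving J·Δ = −F gives Δ = (0.572, -0.804).
Then the next iterate is (p, q)₁ = (-0.928, 1.696).
Re-evaluating at (-0.928, 1.696): F = (11.60526, 0.31923), so ‖F‖₂ = 11.610.

11.610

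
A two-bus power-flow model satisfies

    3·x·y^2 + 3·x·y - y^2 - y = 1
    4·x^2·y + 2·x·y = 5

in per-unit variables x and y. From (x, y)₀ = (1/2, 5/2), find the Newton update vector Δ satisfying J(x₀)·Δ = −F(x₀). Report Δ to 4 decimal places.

(-0.9000, 6.7500)

At (1/2, 5/2): F = (3.3750, 0.0000).
Jacobian J = [[3·y^2 + 3·y, 6·x·y + 3·x - 2·y - 1], [8·x·y + 2·y, 4·x^2 + 2·x]].
At the point, J = [[26.2500, 3.0000], [15.0000, 2.0000]] (det J = 7.5000).
Solving J·Δ = −F gives Δ = (-0.9000, 6.7500).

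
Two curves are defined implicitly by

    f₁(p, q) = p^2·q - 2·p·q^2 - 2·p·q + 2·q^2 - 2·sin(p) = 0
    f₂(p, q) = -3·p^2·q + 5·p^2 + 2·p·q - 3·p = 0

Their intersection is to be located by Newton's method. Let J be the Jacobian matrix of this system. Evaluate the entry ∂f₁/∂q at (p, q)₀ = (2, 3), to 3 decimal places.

∂f₁/∂q = p^2 - 4·p·q - 2·p + 4·q.
At (2, 3) this is -12.000.

-12.000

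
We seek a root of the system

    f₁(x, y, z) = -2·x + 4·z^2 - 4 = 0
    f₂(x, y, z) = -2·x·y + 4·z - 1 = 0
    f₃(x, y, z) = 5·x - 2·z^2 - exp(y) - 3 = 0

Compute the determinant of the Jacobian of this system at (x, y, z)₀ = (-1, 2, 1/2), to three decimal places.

J = [[-2, 0, 8·z], [-2·y, -2·x, 4], [5, -exp(y), -4·z]].
At the point, J = [[-2.000, 0.000, 4.000], [-4.000, 2.000, 4.000], [5.000, -7.38906, -2.000]].
det J = 27.112.

27.112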